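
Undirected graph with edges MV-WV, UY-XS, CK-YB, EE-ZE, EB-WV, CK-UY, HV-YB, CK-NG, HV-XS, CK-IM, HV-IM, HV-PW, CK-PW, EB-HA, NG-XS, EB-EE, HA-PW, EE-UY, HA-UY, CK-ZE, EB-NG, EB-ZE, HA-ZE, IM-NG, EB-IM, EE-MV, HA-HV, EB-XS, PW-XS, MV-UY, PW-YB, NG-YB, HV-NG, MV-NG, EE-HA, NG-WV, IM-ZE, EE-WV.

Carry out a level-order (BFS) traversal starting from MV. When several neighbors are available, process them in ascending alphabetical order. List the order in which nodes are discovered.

MV → EE → NG → UY → WV → EB → HA → ZE → CK → HV → IM → XS → YB → PW

Visit MV; enqueue EE, NG, UY, WV → queue [EE, NG, UY, WV]
Visit EE; enqueue EB, HA, ZE → queue [NG, UY, WV, EB, HA, ZE]
Visit NG; enqueue CK, HV, IM, XS, YB → queue [UY, WV, EB, HA, ZE, CK, HV, IM, XS, YB]
Visit UY → queue [WV, EB, HA, ZE, CK, HV, IM, XS, YB]
Visit WV → queue [EB, HA, ZE, CK, HV, IM, XS, YB]
Visit EB → queue [HA, ZE, CK, HV, IM, XS, YB]
Visit HA; enqueue PW → queue [ZE, CK, HV, IM, XS, YB, PW]
Visit ZE → queue [CK, HV, IM, XS, YB, PW]
Visit CK → queue [HV, IM, XS, YB, PW]
Visit HV → queue [IM, XS, YB, PW]
Visit IM → queue [XS, YB, PW]
Visit XS → queue [YB, PW]
Visit YB → queue [PW]
Visit PW → queue []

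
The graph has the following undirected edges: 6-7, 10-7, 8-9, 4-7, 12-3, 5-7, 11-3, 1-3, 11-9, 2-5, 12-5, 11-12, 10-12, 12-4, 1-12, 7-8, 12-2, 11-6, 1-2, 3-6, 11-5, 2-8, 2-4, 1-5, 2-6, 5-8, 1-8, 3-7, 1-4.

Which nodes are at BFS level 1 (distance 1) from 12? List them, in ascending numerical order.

1, 2, 3, 4, 5, 10, 11

Level 0: 12
Level 1: 1, 2, 3, 4, 5, 10, 11
Level 2: 6, 7, 8, 9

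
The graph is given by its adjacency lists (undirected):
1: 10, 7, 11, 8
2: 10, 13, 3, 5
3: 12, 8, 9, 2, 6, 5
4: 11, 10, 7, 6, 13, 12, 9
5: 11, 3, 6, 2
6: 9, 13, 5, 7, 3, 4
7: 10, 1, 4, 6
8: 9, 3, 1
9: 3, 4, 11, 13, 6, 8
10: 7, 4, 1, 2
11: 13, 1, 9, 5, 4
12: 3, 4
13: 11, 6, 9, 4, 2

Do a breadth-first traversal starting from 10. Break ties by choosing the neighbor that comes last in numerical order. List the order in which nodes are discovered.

10, 7, 4, 2, 1, 6, 13, 12, 11, 9, 5, 3, 8

Visit 10; enqueue 7, 4, 2, 1 → queue [7, 4, 2, 1]
Visit 7; enqueue 6 → queue [4, 2, 1, 6]
Visit 4; enqueue 13, 12, 11, 9 → queue [2, 1, 6, 13, 12, 11, 9]
Visit 2; enqueue 5, 3 → queue [1, 6, 13, 12, 11, 9, 5, 3]
Visit 1; enqueue 8 → queue [6, 13, 12, 11, 9, 5, 3, 8]
Visit 6 → queue [13, 12, 11, 9, 5, 3, 8]
Visit 13 → queue [12, 11, 9, 5, 3, 8]
Visit 12 → queue [11, 9, 5, 3, 8]
Visit 11 → queue [9, 5, 3, 8]
Visit 9 → queue [5, 3, 8]
Visit 5 → queue [3, 8]
Visit 3 → queue [8]
Visit 8 → queue []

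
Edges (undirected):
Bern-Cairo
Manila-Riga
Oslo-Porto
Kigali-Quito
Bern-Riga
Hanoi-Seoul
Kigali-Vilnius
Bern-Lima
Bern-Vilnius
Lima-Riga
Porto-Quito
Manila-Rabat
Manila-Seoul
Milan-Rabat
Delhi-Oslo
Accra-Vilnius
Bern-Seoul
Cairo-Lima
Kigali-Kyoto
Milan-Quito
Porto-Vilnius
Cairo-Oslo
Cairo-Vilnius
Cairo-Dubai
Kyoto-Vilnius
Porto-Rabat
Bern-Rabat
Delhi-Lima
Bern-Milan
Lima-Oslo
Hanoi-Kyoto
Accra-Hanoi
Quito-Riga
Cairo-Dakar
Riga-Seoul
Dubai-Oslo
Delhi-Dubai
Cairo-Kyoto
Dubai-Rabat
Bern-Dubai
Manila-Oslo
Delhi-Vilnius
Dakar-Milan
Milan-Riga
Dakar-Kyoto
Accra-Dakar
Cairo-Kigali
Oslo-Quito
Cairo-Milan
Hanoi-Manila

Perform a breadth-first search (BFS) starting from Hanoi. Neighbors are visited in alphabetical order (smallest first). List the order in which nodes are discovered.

Hanoi, Accra, Kyoto, Manila, Seoul, Dakar, Vilnius, Cairo, Kigali, Oslo, Rabat, Riga, Bern, Milan, Delhi, Porto, Dubai, Lima, Quito

Visit Hanoi; enqueue Accra, Kyoto, Manila, Seoul → queue [Accra, Kyoto, Manila, Seoul]
Visit Accra; enqueue Dakar, Vilnius → queue [Kyoto, Manila, Seoul, Dakar, Vilnius]
Visit Kyoto; enqueue Cairo, Kigali → queue [Manila, Seoul, Dakar, Vilnius, Cairo, Kigali]
Visit Manila; enqueue Oslo, Rabat, Riga → queue [Seoul, Dakar, Vilnius, Cairo, Kigali, Oslo, Rabat, Riga]
Visit Seoul; enqueue Bern → queue [Dakar, Vilnius, Cairo, Kigali, Oslo, Rabat, Riga, Bern]
Visit Dakar; enqueue Milan → queue [Vilnius, Cairo, Kigali, Oslo, Rabat, Riga, Bern, Milan]
Visit Vilnius; enqueue Delhi, Porto → queue [Cairo, Kigali, Oslo, Rabat, Riga, Bern, Milan, Delhi, Porto]
Visit Cairo; enqueue Dubai, Lima → queue [Kigali, Oslo, Rabat, Riga, Bern, Milan, Delhi, Porto, Dubai, Lima]
Visit Kigali; enqueue Quito → queue [Oslo, Rabat, Riga, Bern, Milan, Delhi, Porto, Dubai, Lima, Quito]
Visit Oslo → queue [Rabat, Riga, Bern, Milan, Delhi, Porto, Dubai, Lima, Quito]
Visit Rabat → queue [Riga, Bern, Milan, Delhi, Porto, Dubai, Lima, Quito]
Visit Riga → queue [Bern, Milan, Delhi, Porto, Dubai, Lima, Quito]
Visit Bern → queue [Milan, Delhi, Porto, Dubai, Lima, Quito]
Visit Milan → queue [Delhi, Porto, Dubai, Lima, Quito]
Visit Delhi → queue [Porto, Dubai, Lima, Quito]
Visit Porto → queue [Dubai, Lima, Quito]
Visit Dubai → queue [Lima, Quito]
Visit Lima → queue [Quito]
Visit Quito → queue []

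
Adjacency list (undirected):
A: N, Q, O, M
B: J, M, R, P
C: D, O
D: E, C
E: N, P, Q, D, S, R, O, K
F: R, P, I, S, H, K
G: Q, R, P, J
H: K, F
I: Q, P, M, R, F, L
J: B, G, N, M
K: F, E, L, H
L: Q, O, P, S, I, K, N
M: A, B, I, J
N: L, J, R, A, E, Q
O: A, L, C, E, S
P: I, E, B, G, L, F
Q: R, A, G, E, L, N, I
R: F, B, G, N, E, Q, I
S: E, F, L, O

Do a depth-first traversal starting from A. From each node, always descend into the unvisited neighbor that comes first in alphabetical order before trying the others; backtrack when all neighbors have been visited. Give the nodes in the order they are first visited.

A -> M -> B -> J -> G -> P -> E -> D -> C -> O -> L -> I -> F -> H -> K -> R -> N -> Q -> S

Visit A
A → M
M → B
B → J
J → G
G → P
P → E
E → D
D → C
C → O
O → L
L → I
I → F
F → H
H → K
F → R
R → N
N → Q
F → S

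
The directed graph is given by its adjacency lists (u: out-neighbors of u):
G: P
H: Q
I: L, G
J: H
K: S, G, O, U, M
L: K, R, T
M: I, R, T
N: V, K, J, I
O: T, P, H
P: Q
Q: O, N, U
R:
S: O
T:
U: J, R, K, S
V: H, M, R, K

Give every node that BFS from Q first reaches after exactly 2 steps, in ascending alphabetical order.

Level 0: Q
Level 1: N, O, U
Level 2: H, I, J, K, P, R, S, T, V
Level 3: G, L, M

H, I, J, K, P, R, S, T, V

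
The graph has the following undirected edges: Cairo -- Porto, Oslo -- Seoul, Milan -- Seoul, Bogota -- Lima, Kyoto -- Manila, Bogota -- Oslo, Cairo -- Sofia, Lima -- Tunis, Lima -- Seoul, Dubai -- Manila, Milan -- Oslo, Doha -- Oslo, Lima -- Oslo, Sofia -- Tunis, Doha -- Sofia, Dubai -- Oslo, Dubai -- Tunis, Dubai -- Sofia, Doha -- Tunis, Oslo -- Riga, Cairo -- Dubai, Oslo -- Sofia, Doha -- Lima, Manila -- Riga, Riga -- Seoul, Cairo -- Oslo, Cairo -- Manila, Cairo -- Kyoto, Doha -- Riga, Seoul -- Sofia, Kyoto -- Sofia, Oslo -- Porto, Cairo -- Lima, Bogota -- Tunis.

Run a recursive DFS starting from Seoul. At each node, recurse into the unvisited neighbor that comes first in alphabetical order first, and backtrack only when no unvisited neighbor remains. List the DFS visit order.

Seoul -> Lima -> Bogota -> Oslo -> Cairo -> Dubai -> Manila -> Kyoto -> Sofia -> Doha -> Riga -> Tunis -> Porto -> Milan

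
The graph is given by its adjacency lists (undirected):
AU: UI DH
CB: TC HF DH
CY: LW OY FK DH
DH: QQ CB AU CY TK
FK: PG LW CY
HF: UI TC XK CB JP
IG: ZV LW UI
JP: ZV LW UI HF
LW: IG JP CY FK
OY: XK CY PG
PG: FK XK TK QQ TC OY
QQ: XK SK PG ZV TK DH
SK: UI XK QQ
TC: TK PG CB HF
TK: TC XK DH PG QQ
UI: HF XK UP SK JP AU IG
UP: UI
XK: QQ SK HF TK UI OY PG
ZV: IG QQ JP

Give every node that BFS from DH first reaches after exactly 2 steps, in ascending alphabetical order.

FK, HF, LW, OY, PG, SK, TC, UI, XK, ZV

Level 0: DH
Level 1: AU, CB, CY, QQ, TK
Level 2: FK, HF, LW, OY, PG, SK, TC, UI, XK, ZV
Level 3: IG, JP, UP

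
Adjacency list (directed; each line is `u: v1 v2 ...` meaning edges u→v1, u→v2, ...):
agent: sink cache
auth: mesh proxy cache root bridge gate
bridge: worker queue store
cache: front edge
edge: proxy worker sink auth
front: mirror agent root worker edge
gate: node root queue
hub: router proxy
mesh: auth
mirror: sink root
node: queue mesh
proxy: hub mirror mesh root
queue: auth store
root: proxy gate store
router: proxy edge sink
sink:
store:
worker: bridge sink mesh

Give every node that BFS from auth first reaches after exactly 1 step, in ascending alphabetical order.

bridge, cache, gate, mesh, proxy, root

Level 0: auth
Level 1: bridge, cache, gate, mesh, proxy, root
Level 2: edge, front, hub, mirror, node, queue, store, worker
Level 3: agent, router, sink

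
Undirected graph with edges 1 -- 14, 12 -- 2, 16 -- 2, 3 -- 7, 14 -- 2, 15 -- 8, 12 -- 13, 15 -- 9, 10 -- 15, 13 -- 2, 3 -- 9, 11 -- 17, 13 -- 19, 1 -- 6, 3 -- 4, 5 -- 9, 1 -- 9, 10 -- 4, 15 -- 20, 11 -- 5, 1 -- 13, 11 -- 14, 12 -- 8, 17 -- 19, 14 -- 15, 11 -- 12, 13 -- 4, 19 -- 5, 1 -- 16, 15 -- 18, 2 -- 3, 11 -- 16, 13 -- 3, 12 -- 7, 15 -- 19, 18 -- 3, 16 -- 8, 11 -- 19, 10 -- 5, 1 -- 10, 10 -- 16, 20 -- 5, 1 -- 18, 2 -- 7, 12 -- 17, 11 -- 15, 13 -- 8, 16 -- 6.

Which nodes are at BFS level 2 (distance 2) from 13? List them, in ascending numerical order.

Level 0: 13
Level 1: 1, 2, 3, 4, 8, 12, 19
Level 2: 5, 6, 7, 9, 10, 11, 14, 15, 16, 17, 18
Level 3: 20

5, 6, 7, 9, 10, 11, 14, 15, 16, 17, 18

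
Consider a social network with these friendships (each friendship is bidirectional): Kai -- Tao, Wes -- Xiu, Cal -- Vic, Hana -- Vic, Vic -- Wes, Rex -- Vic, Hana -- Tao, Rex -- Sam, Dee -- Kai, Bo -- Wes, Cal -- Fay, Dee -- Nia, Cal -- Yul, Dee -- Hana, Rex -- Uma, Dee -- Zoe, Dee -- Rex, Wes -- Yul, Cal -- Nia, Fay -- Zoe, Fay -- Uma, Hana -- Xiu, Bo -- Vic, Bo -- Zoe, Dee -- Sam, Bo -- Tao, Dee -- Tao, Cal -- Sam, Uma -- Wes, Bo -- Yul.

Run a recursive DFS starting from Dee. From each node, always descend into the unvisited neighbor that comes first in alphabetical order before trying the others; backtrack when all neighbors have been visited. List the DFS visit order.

Visit Dee
Dee → Hana
Hana → Tao
Tao → Bo
Bo → Vic
Vic → Cal
Cal → Fay
Fay → Uma
Uma → Rex
Rex → Sam
Uma → Wes
Wes → Xiu
Wes → Yul
Fay → Zoe
Cal → Nia
Tao → Kai

Dee, Hana, Tao, Bo, Vic, Cal, Fay, Uma, Rex, Sam, Wes, Xiu, Yul, Zoe, Nia, Kai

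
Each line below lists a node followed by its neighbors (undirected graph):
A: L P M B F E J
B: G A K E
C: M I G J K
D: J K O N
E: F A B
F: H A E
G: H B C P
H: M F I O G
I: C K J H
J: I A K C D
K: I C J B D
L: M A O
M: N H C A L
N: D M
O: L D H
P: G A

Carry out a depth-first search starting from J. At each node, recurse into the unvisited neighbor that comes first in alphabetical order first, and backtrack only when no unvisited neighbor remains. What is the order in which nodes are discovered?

Visit J
J → A
A → B
B → E
E → F
F → H
H → G
G → C
C → I
I → K
K → D
D → N
N → M
M → L
L → O
G → P

J A B E F H G C I K D N M L O P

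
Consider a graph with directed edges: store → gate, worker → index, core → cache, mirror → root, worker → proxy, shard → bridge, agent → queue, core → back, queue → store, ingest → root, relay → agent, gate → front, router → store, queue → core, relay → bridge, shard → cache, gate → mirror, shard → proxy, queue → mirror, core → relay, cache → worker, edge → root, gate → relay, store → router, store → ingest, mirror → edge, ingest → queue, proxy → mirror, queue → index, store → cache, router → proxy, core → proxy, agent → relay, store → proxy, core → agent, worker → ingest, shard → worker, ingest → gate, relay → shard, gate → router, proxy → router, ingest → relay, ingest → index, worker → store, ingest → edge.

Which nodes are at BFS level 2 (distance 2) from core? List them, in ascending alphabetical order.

bridge, mirror, queue, router, shard, worker

Level 0: core
Level 1: agent, back, cache, proxy, relay
Level 2: bridge, mirror, queue, router, shard, worker
Level 3: edge, index, ingest, root, store
Level 4: gate
Level 5: front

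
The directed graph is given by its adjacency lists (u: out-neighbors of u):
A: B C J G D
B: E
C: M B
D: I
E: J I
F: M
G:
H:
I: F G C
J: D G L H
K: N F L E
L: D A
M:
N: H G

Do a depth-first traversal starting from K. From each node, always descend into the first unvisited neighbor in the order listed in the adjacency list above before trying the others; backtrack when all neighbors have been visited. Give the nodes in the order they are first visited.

K N H G F M L D I C B E J A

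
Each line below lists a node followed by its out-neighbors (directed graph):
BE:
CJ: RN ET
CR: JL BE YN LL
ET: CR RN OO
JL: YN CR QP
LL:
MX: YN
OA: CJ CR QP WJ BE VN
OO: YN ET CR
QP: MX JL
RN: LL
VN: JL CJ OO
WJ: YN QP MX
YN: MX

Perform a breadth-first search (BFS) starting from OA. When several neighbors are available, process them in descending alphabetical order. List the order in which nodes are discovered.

OA, WJ, VN, QP, CR, CJ, BE, YN, MX, OO, JL, LL, RN, ET

Visit OA; enqueue WJ, VN, QP, CR, CJ, BE → queue [WJ, VN, QP, CR, CJ, BE]
Visit WJ; enqueue YN, MX → queue [VN, QP, CR, CJ, BE, YN, MX]
Visit VN; enqueue OO, JL → queue [QP, CR, CJ, BE, YN, MX, OO, JL]
Visit QP → queue [CR, CJ, BE, YN, MX, OO, JL]
Visit CR; enqueue LL → queue [CJ, BE, YN, MX, OO, JL, LL]
Visit CJ; enqueue RN, ET → queue [BE, YN, MX, OO, JL, LL, RN, ET]
Visit BE → queue [YN, MX, OO, JL, LL, RN, ET]
Visit YN → queue [MX, OO, JL, LL, RN, ET]
Visit MX → queue [OO, JL, LL, RN, ET]
Visit OO → queue [JL, LL, RN, ET]
Visit JL → queue [LL, RN, ET]
Visit LL → queue [RN, ET]
Visit RN → queue [ET]
Visit ET → queue []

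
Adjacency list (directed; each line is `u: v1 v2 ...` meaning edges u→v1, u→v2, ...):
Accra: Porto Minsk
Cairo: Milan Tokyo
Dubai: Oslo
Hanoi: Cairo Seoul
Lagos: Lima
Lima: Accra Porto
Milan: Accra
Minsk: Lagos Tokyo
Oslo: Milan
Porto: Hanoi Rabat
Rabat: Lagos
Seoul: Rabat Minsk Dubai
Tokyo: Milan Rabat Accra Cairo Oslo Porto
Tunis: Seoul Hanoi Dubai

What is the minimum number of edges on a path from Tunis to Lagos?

3

Level 0: Tunis
Level 1: Dubai, Hanoi, Seoul
Level 2: Cairo, Minsk, Oslo, Rabat
Level 3: Lagos, Milan, Tokyo
Level 4: Accra, Lima, Porto
Lagos first appears at level 3.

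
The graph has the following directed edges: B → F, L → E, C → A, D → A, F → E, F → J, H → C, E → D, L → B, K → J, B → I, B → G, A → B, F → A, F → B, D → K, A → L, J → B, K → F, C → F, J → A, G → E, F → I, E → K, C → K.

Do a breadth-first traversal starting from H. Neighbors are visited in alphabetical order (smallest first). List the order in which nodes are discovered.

H -> C -> A -> F -> K -> B -> L -> E -> I -> J -> G -> D

Visit H; enqueue C → queue [C]
Visit C; enqueue A, F, K → queue [A, F, K]
Visit A; enqueue B, L → queue [F, K, B, L]
Visit F; enqueue E, I, J → queue [K, B, L, E, I, J]
Visit K → queue [B, L, E, I, J]
Visit B; enqueue G → queue [L, E, I, J, G]
Visit L → queue [E, I, J, G]
Visit E; enqueue D → queue [I, J, G, D]
Visit I → queue [J, G, D]
Visit J → queue [G, D]
Visit G → queue [D]
Visit D → queue []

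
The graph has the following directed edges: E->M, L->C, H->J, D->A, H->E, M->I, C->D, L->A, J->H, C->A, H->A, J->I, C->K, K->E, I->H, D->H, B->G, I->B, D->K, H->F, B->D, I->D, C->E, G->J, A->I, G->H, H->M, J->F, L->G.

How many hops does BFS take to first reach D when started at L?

2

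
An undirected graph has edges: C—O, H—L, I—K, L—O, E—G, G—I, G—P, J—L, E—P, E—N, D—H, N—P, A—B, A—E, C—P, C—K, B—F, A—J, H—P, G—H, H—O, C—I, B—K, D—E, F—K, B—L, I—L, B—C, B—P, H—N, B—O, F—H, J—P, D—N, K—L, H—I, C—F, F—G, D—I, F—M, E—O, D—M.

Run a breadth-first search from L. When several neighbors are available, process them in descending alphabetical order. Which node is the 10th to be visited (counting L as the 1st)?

Visit L; enqueue O, K, J, I, H, B → queue [O, K, J, I, H, B]
Visit O; enqueue E, C → queue [K, J, I, H, B, E, C]
Visit K; enqueue F → queue [J, I, H, B, E, C, F]
Visit J; enqueue P, A → queue [I, H, B, E, C, F, P, A]
Visit I; enqueue G, D → queue [H, B, E, C, F, P, A, G, D]
Visit H; enqueue N → queue [B, E, C, F, P, A, G, D, N]
Visit B → queue [E, C, F, P, A, G, D, N]
Visit E → queue [C, F, P, A, G, D, N]
Visit C → queue [F, P, A, G, D, N]
Visit F; enqueue M → queue [P, A, G, D, N, M]
Visit P → queue [A, G, D, N, M]
Visit A → queue [G, D, N, M]
Visit G → queue [D, N, M]
Visit D → queue [N, M]
Visit N → queue [M]
Visit M → queue []

Visit order: L, O, K, J, I, H, B, E, C, F, P, A, G, D, N, M

F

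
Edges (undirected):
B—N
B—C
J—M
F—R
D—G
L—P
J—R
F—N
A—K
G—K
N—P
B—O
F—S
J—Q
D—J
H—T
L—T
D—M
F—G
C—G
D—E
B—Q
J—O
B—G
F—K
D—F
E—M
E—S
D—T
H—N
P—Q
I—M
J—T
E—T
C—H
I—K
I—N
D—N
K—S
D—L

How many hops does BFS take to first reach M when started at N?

2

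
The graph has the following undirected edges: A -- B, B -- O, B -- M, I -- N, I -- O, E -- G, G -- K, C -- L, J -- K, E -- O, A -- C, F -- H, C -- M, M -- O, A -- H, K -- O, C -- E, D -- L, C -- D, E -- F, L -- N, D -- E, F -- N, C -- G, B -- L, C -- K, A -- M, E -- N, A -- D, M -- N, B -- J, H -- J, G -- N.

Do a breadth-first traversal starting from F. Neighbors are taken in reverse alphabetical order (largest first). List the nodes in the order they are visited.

Visit F; enqueue N, H, E → queue [N, H, E]
Visit N; enqueue M, L, I, G → queue [H, E, M, L, I, G]
Visit H; enqueue J, A → queue [E, M, L, I, G, J, A]
Visit E; enqueue O, D, C → queue [M, L, I, G, J, A, O, D, C]
Visit M; enqueue B → queue [L, I, G, J, A, O, D, C, B]
Visit L → queue [I, G, J, A, O, D, C, B]
Visit I → queue [G, J, A, O, D, C, B]
Visit G; enqueue K → queue [J, A, O, D, C, B, K]
Visit J → queue [A, O, D, C, B, K]
Visit A → queue [O, D, C, B, K]
Visit O → queue [D, C, B, K]
Visit D → queue [C, B, K]
Visit C → queue [B, K]
Visit B → queue [K]
Visit K → queue []

F, N, H, E, M, L, I, G, J, A, O, D, C, B, K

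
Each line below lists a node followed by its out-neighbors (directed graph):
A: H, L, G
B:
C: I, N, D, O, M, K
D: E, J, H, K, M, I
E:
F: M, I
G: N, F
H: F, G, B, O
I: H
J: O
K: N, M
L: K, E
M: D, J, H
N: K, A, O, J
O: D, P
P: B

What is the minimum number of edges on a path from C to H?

2

Level 0: C
Level 1: D, I, K, M, N, O
Level 2: A, E, H, J, P
Level 3: B, F, G, L
H first appears at level 2.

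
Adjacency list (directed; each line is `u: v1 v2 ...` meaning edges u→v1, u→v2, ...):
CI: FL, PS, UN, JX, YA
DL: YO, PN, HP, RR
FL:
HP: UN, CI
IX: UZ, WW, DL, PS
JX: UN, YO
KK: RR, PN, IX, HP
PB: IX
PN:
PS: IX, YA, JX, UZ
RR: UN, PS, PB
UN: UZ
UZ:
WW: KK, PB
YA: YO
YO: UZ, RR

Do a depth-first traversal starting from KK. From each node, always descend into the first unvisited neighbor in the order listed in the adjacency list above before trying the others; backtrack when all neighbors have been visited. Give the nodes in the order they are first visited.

KK, RR, UN, UZ, PS, IX, WW, PB, DL, YO, PN, HP, CI, FL, JX, YA

Visit KK
KK → RR
RR → UN
UN → UZ
RR → PS
PS → IX
IX → WW
WW → PB
IX → DL
DL → YO
DL → PN
DL → HP
HP → CI
CI → FL
CI → JX
CI → YA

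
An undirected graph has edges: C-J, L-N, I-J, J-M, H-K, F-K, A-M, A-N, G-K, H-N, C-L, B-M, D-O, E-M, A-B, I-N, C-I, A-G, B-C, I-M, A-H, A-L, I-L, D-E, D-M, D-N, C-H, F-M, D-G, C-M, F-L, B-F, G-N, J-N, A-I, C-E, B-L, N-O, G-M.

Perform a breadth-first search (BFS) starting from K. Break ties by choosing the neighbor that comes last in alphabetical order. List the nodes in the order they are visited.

Visit K; enqueue H, G, F → queue [H, G, F]
Visit H; enqueue N, C, A → queue [G, F, N, C, A]
Visit G; enqueue M, D → queue [F, N, C, A, M, D]
Visit F; enqueue L, B → queue [N, C, A, M, D, L, B]
Visit N; enqueue O, J, I → queue [C, A, M, D, L, B, O, J, I]
Visit C; enqueue E → queue [A, M, D, L, B, O, J, I, E]
Visit A → queue [M, D, L, B, O, J, I, E]
Visit M → queue [D, L, B, O, J, I, E]
Visit D → queue [L, B, O, J, I, E]
Visit L → queue [B, O, J, I, E]
Visit B → queue [O, J, I, E]
Visit O → queue [J, I, E]
Visit J → queue [I, E]
Visit I → queue [E]
Visit E → queue []

K -> H -> G -> F -> N -> C -> A -> M -> D -> L -> B -> O -> J -> I -> E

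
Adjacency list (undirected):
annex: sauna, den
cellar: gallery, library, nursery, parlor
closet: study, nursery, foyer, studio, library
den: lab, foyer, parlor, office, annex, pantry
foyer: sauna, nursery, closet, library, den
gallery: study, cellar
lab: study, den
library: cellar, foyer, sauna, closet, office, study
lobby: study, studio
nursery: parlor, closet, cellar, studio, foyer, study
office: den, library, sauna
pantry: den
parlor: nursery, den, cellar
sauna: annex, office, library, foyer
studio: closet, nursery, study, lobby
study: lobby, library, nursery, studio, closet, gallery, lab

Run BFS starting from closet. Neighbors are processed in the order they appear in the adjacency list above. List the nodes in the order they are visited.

Visit closet; enqueue study, nursery, foyer, studio, library → queue [study, nursery, foyer, studio, library]
Visit study; enqueue lobby, gallery, lab → queue [nursery, foyer, studio, library, lobby, gallery, lab]
Visit nursery; enqueue parlor, cellar → queue [foyer, studio, library, lobby, gallery, lab, parlor, cellar]
Visit foyer; enqueue sauna, den → queue [studio, library, lobby, gallery, lab, parlor, cellar, sauna, den]
Visit studio → queue [library, lobby, gallery, lab, parlor, cellar, sauna, den]
Visit library; enqueue office → queue [lobby, gallery, lab, parlor, cellar, sauna, den, office]
Visit lobby → queue [gallery, lab, parlor, cellar, sauna, den, office]
Visit gallery → queue [lab, parlor, cellar, sauna, den, office]
Visit lab → queue [parlor, cellar, sauna, den, office]
Visit parlor → queue [cellar, sauna, den, office]
Visit cellar → queue [sauna, den, office]
Visit sauna; enqueue annex → queue [den, office, annex]
Visit den; enqueue pantry → queue [office, annex, pantry]
Visit office → queue [annex, pantry]
Visit annex → queue [pantry]
Visit pantry → queue []

closet → study → nursery → foyer → studio → library → lobby → gallery → lab → parlor → cellar → sauna → den → office → annex → pantry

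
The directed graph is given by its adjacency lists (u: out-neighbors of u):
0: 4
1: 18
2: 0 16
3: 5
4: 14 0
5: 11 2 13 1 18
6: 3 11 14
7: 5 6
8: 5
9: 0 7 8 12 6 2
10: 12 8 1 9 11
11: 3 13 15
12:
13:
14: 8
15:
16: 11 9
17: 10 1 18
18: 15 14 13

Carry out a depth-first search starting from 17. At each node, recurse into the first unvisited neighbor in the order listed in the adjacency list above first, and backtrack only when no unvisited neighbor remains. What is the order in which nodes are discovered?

17 → 10 → 12 → 8 → 5 → 11 → 3 → 13 → 15 → 2 → 0 → 4 → 14 → 16 → 9 → 7 → 6 → 1 → 18

Visit 17
17 → 10
10 → 12
10 → 8
8 → 5
5 → 11
11 → 3
11 → 13
11 → 15
5 → 2
2 → 0
0 → 4
4 → 14
2 → 16
16 → 9
9 → 7
7 → 6
5 → 1
1 → 18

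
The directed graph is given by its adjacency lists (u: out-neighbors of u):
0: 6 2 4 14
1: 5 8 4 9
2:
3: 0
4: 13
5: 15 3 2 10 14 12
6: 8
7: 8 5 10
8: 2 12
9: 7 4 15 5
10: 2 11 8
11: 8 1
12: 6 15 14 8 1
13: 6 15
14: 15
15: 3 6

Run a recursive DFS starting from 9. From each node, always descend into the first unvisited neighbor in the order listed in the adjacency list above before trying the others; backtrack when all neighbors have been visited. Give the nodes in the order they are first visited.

Visit 9
9 → 7
7 → 8
8 → 2
8 → 12
12 → 6
12 → 15
15 → 3
3 → 0
0 → 4
4 → 13
0 → 14
12 → 1
1 → 5
5 → 10
10 → 11

9 7 8 2 12 6 15 3 0 4 13 14 1 5 10 11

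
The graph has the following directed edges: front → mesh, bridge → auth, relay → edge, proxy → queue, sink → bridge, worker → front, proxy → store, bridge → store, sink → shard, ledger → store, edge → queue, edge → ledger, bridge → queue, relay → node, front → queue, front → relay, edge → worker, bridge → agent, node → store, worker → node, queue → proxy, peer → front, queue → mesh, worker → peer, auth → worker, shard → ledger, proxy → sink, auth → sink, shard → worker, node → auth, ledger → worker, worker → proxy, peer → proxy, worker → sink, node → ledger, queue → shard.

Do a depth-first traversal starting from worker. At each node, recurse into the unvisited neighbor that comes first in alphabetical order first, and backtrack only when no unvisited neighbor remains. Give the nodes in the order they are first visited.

worker, front, mesh, queue, proxy, sink, bridge, agent, auth, store, shard, ledger, relay, edge, node, peer

Visit worker
worker → front
front → mesh
front → queue
queue → proxy
proxy → sink
sink → bridge
bridge → agent
bridge → auth
bridge → store
sink → shard
shard → ledger
front → relay
relay → edge
relay → node
worker → peer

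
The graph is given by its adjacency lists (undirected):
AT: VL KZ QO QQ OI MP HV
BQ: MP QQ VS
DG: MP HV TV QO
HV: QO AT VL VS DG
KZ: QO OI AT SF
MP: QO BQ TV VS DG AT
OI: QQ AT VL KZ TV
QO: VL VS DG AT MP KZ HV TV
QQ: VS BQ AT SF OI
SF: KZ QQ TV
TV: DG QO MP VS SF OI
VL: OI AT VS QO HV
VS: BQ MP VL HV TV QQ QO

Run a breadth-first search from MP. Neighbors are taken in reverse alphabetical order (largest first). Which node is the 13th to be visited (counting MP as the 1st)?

KZ

Visit MP; enqueue VS, TV, QO, DG, BQ, AT → queue [VS, TV, QO, DG, BQ, AT]
Visit VS; enqueue VL, QQ, HV → queue [TV, QO, DG, BQ, AT, VL, QQ, HV]
Visit TV; enqueue SF, OI → queue [QO, DG, BQ, AT, VL, QQ, HV, SF, OI]
Visit QO; enqueue KZ → queue [DG, BQ, AT, VL, QQ, HV, SF, OI, KZ]
Visit DG → queue [BQ, AT, VL, QQ, HV, SF, OI, KZ]
Visit BQ → queue [AT, VL, QQ, HV, SF, OI, KZ]
Visit AT → queue [VL, QQ, HV, SF, OI, KZ]
Visit VL → queue [QQ, HV, SF, OI, KZ]
Visit QQ → queue [HV, SF, OI, KZ]
Visit HV → queue [SF, OI, KZ]
Visit SF → queue [OI, KZ]
Visit OI → queue [KZ]
Visit KZ → queue []

Visit order: MP, VS, TV, QO, DG, BQ, AT, VL, QQ, HV, SF, OI, KZ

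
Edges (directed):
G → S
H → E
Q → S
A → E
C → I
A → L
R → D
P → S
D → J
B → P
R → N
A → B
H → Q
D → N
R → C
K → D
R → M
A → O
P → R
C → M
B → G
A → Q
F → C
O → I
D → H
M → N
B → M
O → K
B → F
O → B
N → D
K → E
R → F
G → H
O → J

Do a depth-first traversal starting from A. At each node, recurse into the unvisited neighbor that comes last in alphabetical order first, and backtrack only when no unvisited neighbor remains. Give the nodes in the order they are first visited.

Visit A
A → Q
Q → S
A → O
O → K
K → E
K → D
D → N
D → J
D → H
O → I
O → B
B → P
P → R
R → M
R → F
F → C
B → G
A → L

A, Q, S, O, K, E, D, N, J, H, I, B, P, R, M, F, C, G, L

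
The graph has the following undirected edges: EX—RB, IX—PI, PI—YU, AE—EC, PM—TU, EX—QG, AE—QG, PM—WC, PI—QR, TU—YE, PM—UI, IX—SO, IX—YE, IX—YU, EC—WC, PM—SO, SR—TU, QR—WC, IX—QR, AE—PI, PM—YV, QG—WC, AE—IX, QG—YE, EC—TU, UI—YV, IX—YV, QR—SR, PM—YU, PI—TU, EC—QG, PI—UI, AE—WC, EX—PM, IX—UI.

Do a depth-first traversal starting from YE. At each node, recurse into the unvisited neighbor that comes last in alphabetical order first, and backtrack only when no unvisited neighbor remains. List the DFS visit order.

YE, TU, SR, QR, WC, QG, EX, RB, PM, YV, UI, PI, YU, IX, SO, AE, EC

Visit YE
YE → TU
TU → SR
SR → QR
QR → WC
WC → QG
QG → EX
EX → RB
EX → PM
PM → YV
YV → UI
UI → PI
PI → YU
YU → IX
IX → SO
IX → AE
AE → EC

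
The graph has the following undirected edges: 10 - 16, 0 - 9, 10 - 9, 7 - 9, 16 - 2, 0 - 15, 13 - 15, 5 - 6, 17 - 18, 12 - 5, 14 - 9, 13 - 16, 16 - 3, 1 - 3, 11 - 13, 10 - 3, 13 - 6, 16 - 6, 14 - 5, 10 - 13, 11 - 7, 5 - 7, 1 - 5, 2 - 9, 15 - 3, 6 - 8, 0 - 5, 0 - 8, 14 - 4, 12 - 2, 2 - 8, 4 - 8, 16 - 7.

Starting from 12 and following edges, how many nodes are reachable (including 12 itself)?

17

BFS from 12 visits: 12, 5, 2, 14, 7, 6, 1, 0, 16, 9, 8, 4, 11, 13, 3, 15, 10
Reachable nodes: 17 of 19 total.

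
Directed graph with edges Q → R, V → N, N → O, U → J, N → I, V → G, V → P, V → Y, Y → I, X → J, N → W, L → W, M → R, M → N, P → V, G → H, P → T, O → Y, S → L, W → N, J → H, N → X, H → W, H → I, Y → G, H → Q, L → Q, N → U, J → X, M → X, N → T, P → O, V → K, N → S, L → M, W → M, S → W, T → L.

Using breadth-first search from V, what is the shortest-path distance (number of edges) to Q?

3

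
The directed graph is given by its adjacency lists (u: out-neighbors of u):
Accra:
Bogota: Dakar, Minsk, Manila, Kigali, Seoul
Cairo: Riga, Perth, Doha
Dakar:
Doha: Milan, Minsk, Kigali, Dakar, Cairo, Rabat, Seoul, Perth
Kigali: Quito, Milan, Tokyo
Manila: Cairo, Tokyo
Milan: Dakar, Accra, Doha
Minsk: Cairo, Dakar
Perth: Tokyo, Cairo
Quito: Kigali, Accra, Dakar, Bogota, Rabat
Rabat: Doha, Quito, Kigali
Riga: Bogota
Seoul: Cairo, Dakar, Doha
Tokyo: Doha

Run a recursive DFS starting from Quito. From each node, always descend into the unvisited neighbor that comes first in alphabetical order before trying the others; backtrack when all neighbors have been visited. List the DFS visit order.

Quito, Accra, Bogota, Dakar, Kigali, Milan, Doha, Cairo, Perth, Tokyo, Riga, Minsk, Rabat, Seoul, Manila

Visit Quito
Quito → Accra
Quito → Bogota
Bogota → Dakar
Bogota → Kigali
Kigali → Milan
Milan → Doha
Doha → Cairo
Cairo → Perth
Perth → Tokyo
Cairo → Riga
Doha → Minsk
Doha → Rabat
Doha → Seoul
Bogota → Manila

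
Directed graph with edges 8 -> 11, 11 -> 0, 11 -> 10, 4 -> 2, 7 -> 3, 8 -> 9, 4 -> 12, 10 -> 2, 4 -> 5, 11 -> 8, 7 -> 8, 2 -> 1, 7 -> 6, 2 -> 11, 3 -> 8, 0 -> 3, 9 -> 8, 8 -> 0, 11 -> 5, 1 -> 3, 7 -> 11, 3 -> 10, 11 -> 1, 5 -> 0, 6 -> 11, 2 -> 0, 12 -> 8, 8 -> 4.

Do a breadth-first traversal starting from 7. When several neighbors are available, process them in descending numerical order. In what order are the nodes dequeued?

Visit 7; enqueue 11, 8, 6, 3 → queue [11, 8, 6, 3]
Visit 11; enqueue 10, 5, 1, 0 → queue [8, 6, 3, 10, 5, 1, 0]
Visit 8; enqueue 9, 4 → queue [6, 3, 10, 5, 1, 0, 9, 4]
Visit 6 → queue [3, 10, 5, 1, 0, 9, 4]
Visit 3 → queue [10, 5, 1, 0, 9, 4]
Visit 10; enqueue 2 → queue [5, 1, 0, 9, 4, 2]
Visit 5 → queue [1, 0, 9, 4, 2]
Visit 1 → queue [0, 9, 4, 2]
Visit 0 → queue [9, 4, 2]
Visit 9 → queue [4, 2]
Visit 4; enqueue 12 → queue [2, 12]
Visit 2 → queue [12]
Visit 12 → queue []

7, 11, 8, 6, 3, 10, 5, 1, 0, 9, 4, 2, 12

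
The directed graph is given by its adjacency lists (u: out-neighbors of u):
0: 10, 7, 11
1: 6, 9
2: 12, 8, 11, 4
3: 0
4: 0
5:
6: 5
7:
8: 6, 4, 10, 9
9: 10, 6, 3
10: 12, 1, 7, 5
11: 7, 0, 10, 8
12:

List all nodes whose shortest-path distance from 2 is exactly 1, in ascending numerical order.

Level 0: 2
Level 1: 4, 8, 11, 12
Level 2: 0, 6, 7, 9, 10
Level 3: 1, 3, 5

4, 8, 11, 12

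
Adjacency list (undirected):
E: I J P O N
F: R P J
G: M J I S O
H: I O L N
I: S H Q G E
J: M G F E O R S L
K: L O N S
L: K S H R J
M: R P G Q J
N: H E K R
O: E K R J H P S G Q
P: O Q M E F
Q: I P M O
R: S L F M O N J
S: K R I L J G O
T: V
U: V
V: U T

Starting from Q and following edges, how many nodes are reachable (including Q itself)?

BFS from Q visits: Q, I, P, M, O, S, H, G, E, F, R, J, K, L, N
Reachable nodes: 15 of 18 total.

15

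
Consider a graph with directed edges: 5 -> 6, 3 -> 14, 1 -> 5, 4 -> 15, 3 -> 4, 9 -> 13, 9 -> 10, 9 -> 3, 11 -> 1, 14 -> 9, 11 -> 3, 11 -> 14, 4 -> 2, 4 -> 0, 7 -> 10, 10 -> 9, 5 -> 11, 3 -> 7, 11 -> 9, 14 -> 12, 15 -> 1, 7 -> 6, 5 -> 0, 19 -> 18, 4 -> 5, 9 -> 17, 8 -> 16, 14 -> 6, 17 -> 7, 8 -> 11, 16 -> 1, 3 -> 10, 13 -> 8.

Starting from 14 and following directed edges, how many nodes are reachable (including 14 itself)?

18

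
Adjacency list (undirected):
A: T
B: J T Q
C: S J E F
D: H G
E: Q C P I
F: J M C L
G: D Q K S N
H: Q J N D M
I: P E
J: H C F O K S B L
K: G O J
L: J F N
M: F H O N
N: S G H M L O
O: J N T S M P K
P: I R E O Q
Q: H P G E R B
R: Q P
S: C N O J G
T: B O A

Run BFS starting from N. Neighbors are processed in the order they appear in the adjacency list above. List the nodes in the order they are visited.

N, S, G, H, M, L, O, C, J, D, Q, K, F, T, P, E, B, R, A, I

Visit N; enqueue S, G, H, M, L, O → queue [S, G, H, M, L, O]
Visit S; enqueue C, J → queue [G, H, M, L, O, C, J]
Visit G; enqueue D, Q, K → queue [H, M, L, O, C, J, D, Q, K]
Visit H → queue [M, L, O, C, J, D, Q, K]
Visit M; enqueue F → queue [L, O, C, J, D, Q, K, F]
Visit L → queue [O, C, J, D, Q, K, F]
Visit O; enqueue T, P → queue [C, J, D, Q, K, F, T, P]
Visit C; enqueue E → queue [J, D, Q, K, F, T, P, E]
Visit J; enqueue B → queue [D, Q, K, F, T, P, E, B]
Visit D → queue [Q, K, F, T, P, E, B]
Visit Q; enqueue R → queue [K, F, T, P, E, B, R]
Visit K → queue [F, T, P, E, B, R]
Visit F → queue [T, P, E, B, R]
Visit T; enqueue A → queue [P, E, B, R, A]
Visit P; enqueue I → queue [E, B, R, A, I]
Visit E → queue [B, R, A, I]
Visit B → queue [R, A, I]
Visit R → queue [A, I]
Visit A → queue [I]
Visit I → queue []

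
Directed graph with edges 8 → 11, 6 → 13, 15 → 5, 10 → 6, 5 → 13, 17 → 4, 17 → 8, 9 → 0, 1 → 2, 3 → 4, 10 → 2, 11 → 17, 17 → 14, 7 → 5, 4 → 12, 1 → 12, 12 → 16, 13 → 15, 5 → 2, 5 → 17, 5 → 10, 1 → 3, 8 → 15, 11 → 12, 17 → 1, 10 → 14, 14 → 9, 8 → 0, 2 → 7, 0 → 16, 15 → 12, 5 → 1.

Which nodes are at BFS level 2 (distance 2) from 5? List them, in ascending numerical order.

3, 4, 6, 7, 8, 12, 14, 15

Level 0: 5
Level 1: 1, 2, 10, 13, 17
Level 2: 3, 4, 6, 7, 8, 12, 14, 15
Level 3: 0, 9, 11, 16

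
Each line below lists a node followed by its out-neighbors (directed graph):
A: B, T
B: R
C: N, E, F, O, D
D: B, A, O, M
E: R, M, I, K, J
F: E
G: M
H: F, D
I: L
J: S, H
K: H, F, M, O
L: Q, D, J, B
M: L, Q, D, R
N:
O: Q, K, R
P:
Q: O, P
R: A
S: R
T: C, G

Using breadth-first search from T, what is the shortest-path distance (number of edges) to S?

4

Level 0: T
Level 1: C, G
Level 2: D, E, F, M, N, O
Level 3: A, B, I, J, K, L, Q, R
Level 4: H, P, S
S first appears at level 4.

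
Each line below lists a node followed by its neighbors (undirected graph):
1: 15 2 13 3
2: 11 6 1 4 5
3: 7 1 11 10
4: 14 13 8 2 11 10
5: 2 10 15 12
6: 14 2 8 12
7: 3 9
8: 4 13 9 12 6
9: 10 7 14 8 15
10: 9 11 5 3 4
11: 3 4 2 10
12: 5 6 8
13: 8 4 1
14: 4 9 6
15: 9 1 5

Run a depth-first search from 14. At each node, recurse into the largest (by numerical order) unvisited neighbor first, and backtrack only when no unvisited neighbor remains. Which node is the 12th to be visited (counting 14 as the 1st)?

Visit 14
14 → 9
9 → 15
15 → 5
5 → 12
12 → 8
8 → 13
13 → 4
4 → 11
11 → 10
10 → 3
3 → 7
3 → 1
1 → 2
2 → 6

Visit order: 14, 9, 15, 5, 12, 8, 13, 4, 11, 10, 3, 7, 1, 2, 6

7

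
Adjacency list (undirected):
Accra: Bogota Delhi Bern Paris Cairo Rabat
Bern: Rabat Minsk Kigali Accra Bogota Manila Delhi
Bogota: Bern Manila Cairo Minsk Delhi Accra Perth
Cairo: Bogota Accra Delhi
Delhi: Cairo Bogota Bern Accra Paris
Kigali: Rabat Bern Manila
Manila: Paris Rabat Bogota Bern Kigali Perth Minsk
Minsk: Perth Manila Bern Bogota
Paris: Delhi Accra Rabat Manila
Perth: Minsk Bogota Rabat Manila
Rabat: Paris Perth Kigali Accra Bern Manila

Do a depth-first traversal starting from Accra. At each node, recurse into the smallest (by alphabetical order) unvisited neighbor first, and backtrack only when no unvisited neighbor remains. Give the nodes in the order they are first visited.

Visit Accra
Accra → Bern
Bern → Bogota
Bogota → Cairo
Cairo → Delhi
Delhi → Paris
Paris → Manila
Manila → Kigali
Kigali → Rabat
Rabat → Perth
Perth → Minsk

Accra → Bern → Bogota → Cairo → Delhi → Paris → Manila → Kigali → Rabat → Perth → Minsk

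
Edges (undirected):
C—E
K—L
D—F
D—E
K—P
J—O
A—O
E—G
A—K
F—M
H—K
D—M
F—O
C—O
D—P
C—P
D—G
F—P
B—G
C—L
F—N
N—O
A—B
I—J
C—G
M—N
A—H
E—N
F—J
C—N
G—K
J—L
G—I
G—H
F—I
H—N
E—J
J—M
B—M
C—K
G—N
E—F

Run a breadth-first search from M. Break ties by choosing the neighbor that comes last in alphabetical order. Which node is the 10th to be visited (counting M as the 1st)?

E

Visit M; enqueue N, J, F, D, B → queue [N, J, F, D, B]
Visit N; enqueue O, H, G, E, C → queue [J, F, D, B, O, H, G, E, C]
Visit J; enqueue L, I → queue [F, D, B, O, H, G, E, C, L, I]
Visit F; enqueue P → queue [D, B, O, H, G, E, C, L, I, P]
Visit D → queue [B, O, H, G, E, C, L, I, P]
Visit B; enqueue A → queue [O, H, G, E, C, L, I, P, A]
Visit O → queue [H, G, E, C, L, I, P, A]
Visit H; enqueue K → queue [G, E, C, L, I, P, A, K]
Visit G → queue [E, C, L, I, P, A, K]
Visit E → queue [C, L, I, P, A, K]
Visit C → queue [L, I, P, A, K]
Visit L → queue [I, P, A, K]
Visit I → queue [P, A, K]
Visit P → queue [A, K]
Visit A → queue [K]
Visit K → queue []

Visit order: M, N, J, F, D, B, O, H, G, E, C, L, I, P, A, K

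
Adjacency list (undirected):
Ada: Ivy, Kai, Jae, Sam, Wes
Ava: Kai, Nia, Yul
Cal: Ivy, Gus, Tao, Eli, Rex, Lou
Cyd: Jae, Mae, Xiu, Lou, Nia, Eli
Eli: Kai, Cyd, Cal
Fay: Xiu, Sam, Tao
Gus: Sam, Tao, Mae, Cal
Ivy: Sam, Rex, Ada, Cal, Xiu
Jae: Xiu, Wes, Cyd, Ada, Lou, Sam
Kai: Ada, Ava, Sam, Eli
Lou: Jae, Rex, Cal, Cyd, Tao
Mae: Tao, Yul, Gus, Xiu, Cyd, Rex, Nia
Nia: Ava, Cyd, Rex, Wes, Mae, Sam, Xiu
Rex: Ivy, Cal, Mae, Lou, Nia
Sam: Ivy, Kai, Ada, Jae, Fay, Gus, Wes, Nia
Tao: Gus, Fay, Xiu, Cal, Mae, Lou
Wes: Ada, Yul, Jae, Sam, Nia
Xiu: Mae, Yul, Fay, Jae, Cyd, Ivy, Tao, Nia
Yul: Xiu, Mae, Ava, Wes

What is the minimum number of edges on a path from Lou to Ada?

Level 0: Lou
Level 1: Cal, Cyd, Jae, Rex, Tao
Level 2: Ada, Eli, Fay, Gus, Ivy, Mae, Nia, Sam, Wes, Xiu
Level 3: Ava, Kai, Yul
Ada first appears at level 2.

2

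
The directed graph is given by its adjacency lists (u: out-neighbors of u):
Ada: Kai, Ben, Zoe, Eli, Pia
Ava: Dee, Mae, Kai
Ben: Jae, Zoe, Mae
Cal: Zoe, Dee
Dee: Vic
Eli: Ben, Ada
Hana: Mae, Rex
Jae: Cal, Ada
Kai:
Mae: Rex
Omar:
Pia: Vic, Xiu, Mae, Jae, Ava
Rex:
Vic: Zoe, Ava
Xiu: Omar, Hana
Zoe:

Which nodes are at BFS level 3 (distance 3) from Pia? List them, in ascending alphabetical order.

Level 0: Pia
Level 1: Ava, Jae, Mae, Vic, Xiu
Level 2: Ada, Cal, Dee, Hana, Kai, Omar, Rex, Zoe
Level 3: Ben, Eli

Ben, Eli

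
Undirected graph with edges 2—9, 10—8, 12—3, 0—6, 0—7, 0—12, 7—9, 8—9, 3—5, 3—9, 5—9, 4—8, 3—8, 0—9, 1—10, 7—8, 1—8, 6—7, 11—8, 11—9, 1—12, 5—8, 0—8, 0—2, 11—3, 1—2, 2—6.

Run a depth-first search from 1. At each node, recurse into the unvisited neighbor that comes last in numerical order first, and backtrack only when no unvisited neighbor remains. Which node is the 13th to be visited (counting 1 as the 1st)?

Visit 1
1 → 12
12 → 3
3 → 11
11 → 9
9 → 8
8 → 10
8 → 7
7 → 6
6 → 2
2 → 0
8 → 5
8 → 4

Visit order: 1, 12, 3, 11, 9, 8, 10, 7, 6, 2, 0, 5, 4

4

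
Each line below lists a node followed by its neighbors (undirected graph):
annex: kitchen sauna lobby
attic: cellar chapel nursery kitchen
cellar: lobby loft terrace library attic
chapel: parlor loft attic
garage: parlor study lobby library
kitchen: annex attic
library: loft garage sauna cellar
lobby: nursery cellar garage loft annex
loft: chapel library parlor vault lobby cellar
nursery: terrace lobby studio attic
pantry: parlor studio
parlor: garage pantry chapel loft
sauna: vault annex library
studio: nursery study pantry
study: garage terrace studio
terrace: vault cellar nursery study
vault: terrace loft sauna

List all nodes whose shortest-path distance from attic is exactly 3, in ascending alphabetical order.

Level 0: attic
Level 1: cellar, chapel, kitchen, nursery
Level 2: annex, library, lobby, loft, parlor, studio, terrace
Level 3: garage, pantry, sauna, study, vault

garage, pantry, sauna, study, vault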